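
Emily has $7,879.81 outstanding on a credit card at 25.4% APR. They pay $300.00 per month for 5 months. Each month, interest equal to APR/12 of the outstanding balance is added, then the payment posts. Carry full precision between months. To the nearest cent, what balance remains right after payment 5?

$7,184.96

Monthly rate r = 25.4%/12 = 2.11667% = 0.0211667.
Each month: B ← B·(1+r) − $300.00.
Month 1: interest $166.79; balance after payment $7,746.60.
Month 2: interest $163.97; balance after payment $7,610.57.
Month 3: interest $161.09; balance after payment $7,471.66.
Month 4: interest $158.15; balance after payment $7,329.81.
Month 5: interest $155.15; balance after payment $7,184.96.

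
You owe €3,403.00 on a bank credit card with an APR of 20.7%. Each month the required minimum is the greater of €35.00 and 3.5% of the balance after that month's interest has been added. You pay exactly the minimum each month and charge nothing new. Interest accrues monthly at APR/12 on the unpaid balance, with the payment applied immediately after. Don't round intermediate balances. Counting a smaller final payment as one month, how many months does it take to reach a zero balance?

106 months

Monthly rate r = 20.7%/12 = 1.725% = 0.01725.
While 3.5% of the post-interest balance exceeds €35.00, each month B ← (B·(1+r))·(1 − 0.035), i.e. B shrinks by the factor (1+r)·0.965 = 0.98165.
This holds for months 1–68. Entering month 69 the balance is €965.61; 3.5% of the post-interest balance is now below €35.00, so the flat €35.00 minimum applies from here.
From month 69 a fixed €35.00 at rate r clears €965.61 in 38 more payments. Total: 68 + 38 = 106 months.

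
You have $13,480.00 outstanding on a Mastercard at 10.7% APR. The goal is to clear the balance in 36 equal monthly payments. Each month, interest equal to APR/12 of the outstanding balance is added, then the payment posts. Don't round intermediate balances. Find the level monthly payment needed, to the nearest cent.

$439.41

Monthly rate r = 10.7%/12 = 0.891667% = 0.00891667.
Level-payment amortization: P = B₀·r / (1 − (1+r)^(−n)) = 13480.00·0.00891667 / (1 − 1.00892^(−36)).
Denominator 1 − (1+r)^(−36) = 0.273543974.
P = 120.197 / 0.273543974 ≈ 439.41.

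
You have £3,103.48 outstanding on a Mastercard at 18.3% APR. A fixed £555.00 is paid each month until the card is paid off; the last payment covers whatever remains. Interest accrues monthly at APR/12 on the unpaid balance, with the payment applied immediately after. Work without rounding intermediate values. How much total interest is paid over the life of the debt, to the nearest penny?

Monthly rate r = 18.3%/12 = 1.525% = 0.01525.
Payoff takes n = ⌈−ln(1 − rB₀/P)/ln(1+r)⌉ = ⌈5.889⌉ = 6 payments; the last is £493.93.
Total paid = 5·£555.00 + £493.93 = £3,268.93.
Total interest = total paid − principal = £3,268.93 − £3,103.48 = £165.45.

£165.45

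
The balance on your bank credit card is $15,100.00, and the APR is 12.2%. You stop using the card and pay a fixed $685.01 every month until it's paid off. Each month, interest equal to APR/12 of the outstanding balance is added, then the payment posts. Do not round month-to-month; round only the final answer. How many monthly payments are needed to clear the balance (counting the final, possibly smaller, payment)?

Monthly rate r = 12.2%/12 = 1.01667% = 0.0101667.
Recurrence: B ← B·(1+r) − $685.01.
Month 1: interest $153.52; balance after payment $14,568.51.
Month 2: interest $148.11; balance after payment $14,031.61.
Closed form: n = −ln(1 − rB₀/P)/ln(1+r) = −ln(0.77589)/ln(1.01017) ≈ 25.085, so the balance reaches zero during payment 26.

26 months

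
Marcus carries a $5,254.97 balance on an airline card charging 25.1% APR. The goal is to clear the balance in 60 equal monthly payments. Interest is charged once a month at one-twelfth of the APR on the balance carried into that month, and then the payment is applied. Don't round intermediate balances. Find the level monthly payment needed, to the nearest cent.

Monthly rate r = 25.1%/12 = 2.09167% = 0.0209167.
Level-payment amortization: P = B₀·r / (1 − (1+r)^(−n)) = 5254.97·0.0209167 / (1 − 1.02092^(−60)).
Denominator 1 − (1+r)^(−60) = 0.711209854.
P = 109.916 / 0.711209854 ≈ 154.55.

$154.55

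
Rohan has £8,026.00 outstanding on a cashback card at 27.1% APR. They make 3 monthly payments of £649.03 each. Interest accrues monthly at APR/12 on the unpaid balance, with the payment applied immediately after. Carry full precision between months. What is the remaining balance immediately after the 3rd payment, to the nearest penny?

Monthly rate r = 27.1%/12 = 2.25833% = 0.0225833.
Each month: B ← B·(1+r) − £649.03.
Month 1: interest £181.25; balance after payment £7,558.22.
Month 2: interest £170.69; balance after payment £7,079.88.
Month 3: interest £159.89; balance after payment £6,590.74.

£6,590.74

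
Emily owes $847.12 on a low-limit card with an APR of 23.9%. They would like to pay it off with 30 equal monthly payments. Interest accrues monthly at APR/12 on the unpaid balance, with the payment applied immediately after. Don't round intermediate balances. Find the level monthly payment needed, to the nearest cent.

$37.78

Monthly rate r = 23.9%/12 = 1.99167% = 0.0199167.
Level-payment amortization: P = B₀·r / (1 − (1+r)^(−n)) = 847.12·0.0199167 / (1 − 1.01992^(−30)).
Denominator 1 − (1+r)^(−30) = 0.446574281.
P = 16.8718 / 0.446574281 ≈ 37.78.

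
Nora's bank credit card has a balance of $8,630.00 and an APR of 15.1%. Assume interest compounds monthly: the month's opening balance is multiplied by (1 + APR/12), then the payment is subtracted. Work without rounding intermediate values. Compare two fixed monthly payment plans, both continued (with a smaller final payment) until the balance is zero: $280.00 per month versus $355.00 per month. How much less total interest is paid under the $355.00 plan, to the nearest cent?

$622.74

Monthly rate r = 15.1%/12 = 1.25833% = 0.0125833.
At $280.00/mo: n = ⌈−ln(1 − rB₀/P)/ln(1+r)⌉ = 40 payments (last $69.01); total interest = total paid − $8,630.00 = $2,359.01.
At $355.00/mo: 30 payments (last $71.27); total interest $1,736.27.
Interest saved = $2,359.01 − $1,736.27 = $622.74.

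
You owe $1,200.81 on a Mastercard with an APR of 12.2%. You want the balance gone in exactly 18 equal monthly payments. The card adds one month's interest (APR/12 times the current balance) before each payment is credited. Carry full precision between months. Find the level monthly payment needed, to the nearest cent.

$73.34

Monthly rate r = 12.2%/12 = 1.01667% = 0.0101667.
Level-payment amortization: P = B₀·r / (1 − (1+r)^(−n)) = 1200.81·0.0101667 / (1 − 1.01017^(−18)).
Denominator 1 − (1+r)^(−18) = 0.166462017.
P = 12.2082 / 0.166462017 ≈ 73.34.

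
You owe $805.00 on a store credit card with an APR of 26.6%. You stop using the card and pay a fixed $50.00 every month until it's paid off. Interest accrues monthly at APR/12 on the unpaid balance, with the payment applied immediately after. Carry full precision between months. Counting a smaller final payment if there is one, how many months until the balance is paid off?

Monthly rate r = 26.6%/12 = 2.21667% = 0.0221667.
Recurrence: B ← B·(1+r) − $50.00.
Month 1: interest $17.84; balance after payment $772.84.
Month 2: interest $17.13; balance after payment $739.98.
Closed form: n = −ln(1 − rB₀/P)/ln(1+r) = −ln(0.64312)/ln(1.02217) ≈ 20.134, so the balance reaches zero during payment 21.

21 payments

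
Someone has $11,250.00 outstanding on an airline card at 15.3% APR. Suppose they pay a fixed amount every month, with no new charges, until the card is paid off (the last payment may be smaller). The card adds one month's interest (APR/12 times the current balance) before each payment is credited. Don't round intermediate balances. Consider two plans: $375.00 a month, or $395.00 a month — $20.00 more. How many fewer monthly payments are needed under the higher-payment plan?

3 fewer payments

Monthly rate r = 15.3%/12 = 1.275% = 0.01275.
At $375.00/mo: n = ⌈−ln(1 − rB₀/P)/ln(1+r)⌉ = 39 payments (last $19.02); total interest = total paid − $11,250.00 = $3,019.02.
At $395.00/mo: 36 payments (last $242.69); total interest $2,817.69.
Payments saved = 39 − 36 = 3.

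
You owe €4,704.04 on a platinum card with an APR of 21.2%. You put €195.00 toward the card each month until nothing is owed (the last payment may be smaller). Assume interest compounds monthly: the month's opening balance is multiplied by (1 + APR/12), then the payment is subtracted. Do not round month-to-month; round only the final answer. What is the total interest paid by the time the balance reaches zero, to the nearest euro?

€1,481

Monthly rate r = 21.2%/12 = 1.76667% = 0.0176667.
Payoff takes n = ⌈−ln(1 − rB₀/P)/ln(1+r)⌉ = ⌈31.717⌉ = 32 payments; the last is €140.10.
Total paid = 31·€195.00 + €140.10 = €6,185.10.
Total interest = total paid − principal = €6,185.10 − €4,704.04 = €1,481.06.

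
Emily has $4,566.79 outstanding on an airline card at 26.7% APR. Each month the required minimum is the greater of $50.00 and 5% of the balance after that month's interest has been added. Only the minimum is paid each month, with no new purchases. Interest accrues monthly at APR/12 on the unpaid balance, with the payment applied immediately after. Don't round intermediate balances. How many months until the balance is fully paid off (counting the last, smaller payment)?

Monthly rate r = 26.7%/12 = 2.225% = 0.02225.
While 5% of the post-interest balance exceeds $50.00, each month B ← (B·(1+r))·(1 − 0.05), i.e. B shrinks by the factor (1+r)·0.95 = 0.97114.
This holds for months 1–53. Entering month 54 the balance is $967.14; 5% of the post-interest balance is now below $50.00, so the flat $50.00 minimum applies from here.
From month 54 a fixed $50.00 at rate r clears $967.14 in 26 more payments. Total: 53 + 26 = 79 months.

79 months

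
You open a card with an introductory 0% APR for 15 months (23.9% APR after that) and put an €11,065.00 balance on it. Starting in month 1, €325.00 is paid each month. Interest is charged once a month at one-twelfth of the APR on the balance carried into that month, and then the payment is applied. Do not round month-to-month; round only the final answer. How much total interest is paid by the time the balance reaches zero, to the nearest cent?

€1,670.85

Promo months 1–15 at r₀ = 0%/12 = 0; months 16+ at r₁ = 23.9%/12 = 0.0199167.
After month 15 (no interest yet): B = €11,065.00 − 15·€325.00 = €6,190.00.
Then at r₁ with €325.00/mo: n₂ = −ln(1 − r₁·B/P)/ln(1+r₁) ≈ 24.19 → 25 more payments.
Total paid = 39·€325.00 + €60.85 = €12,735.85; interest = €12,735.85 − €11,065.00 = €1,670.85.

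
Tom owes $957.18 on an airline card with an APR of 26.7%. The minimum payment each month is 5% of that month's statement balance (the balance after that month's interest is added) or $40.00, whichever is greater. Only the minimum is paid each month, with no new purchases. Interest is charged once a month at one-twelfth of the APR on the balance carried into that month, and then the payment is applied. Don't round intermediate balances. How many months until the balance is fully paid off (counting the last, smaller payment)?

33 months

Monthly rate r = 26.7%/12 = 2.225% = 0.02225.
While 5% of the post-interest balance exceeds $40.00, each month B ← (B·(1+r))·(1 − 0.05), i.e. B shrinks by the factor (1+r)·0.95 = 0.97114.
This holds for months 1–7. Entering month 8 the balance is $779.76; 5% of the post-interest balance is now below $40.00, so the flat $40.00 minimum applies from here.
From month 8 a fixed $40.00 at rate r clears $779.76 in 26 more payments. Total: 7 + 26 = 33 months.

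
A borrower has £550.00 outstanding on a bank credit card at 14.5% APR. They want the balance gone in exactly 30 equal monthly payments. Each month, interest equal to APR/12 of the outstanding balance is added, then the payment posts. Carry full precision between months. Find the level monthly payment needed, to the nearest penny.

£21.97

Monthly rate r = 14.5%/12 = 1.20833% = 0.0120833.
Level-payment amortization: P = B₀·r / (1 − (1+r)^(−n)) = 550.00·0.0120833 / (1 − 1.01208^(−30)).
Denominator 1 − (1+r)^(−30) = 0.302552042.
P = 6.64583 / 0.302552042 ≈ 21.97.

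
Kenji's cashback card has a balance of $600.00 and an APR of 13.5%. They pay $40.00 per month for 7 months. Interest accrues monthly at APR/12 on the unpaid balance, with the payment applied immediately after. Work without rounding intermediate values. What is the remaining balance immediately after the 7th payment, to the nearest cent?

Monthly rate r = 13.5%/12 = 1.125% = 0.01125.
Each month: B ← B·(1+r) − $40.00.
Month 1: interest $6.75; balance after payment $566.75.
Month 2: interest $6.38; balance after payment $533.13.
Month 3: interest $6.00; balance after payment $499.12.
Month 4: interest $5.62; balance after payment $464.74.
Month 5: interest $5.23; balance after payment $429.97.
Month 6: interest $4.84; balance after payment $394.80.
Month 7: interest $4.44; balance after payment $359.25.

$359.25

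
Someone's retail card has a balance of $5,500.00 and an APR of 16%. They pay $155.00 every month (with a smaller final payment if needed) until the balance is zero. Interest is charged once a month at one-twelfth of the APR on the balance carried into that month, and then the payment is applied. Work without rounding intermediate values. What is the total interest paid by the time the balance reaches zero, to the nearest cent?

Monthly rate r = 16%/12 = 1.33333% = 0.0133333.
Payoff takes n = ⌈−ln(1 − rB₀/P)/ln(1+r)⌉ = ⌈48.378⌉ = 49 payments; the last is $58.85.
Total paid = 48·$155.00 + $58.85 = $7,498.85.
Total interest = total paid − principal = $7,498.85 − $5,500.00 = $1,998.85.

$1,998.85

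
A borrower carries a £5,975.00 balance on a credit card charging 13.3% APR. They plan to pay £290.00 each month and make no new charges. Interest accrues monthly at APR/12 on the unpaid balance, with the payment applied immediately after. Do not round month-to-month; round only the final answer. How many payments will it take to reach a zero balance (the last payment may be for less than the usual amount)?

24 months

Monthly rate r = 13.3%/12 = 1.10833% = 0.0110833.
Recurrence: B ← B·(1+r) − £290.00.
Month 1: interest £66.22; balance after payment £5,751.22.
Month 2: interest £63.74; balance after payment £5,524.97.
Closed form: n = −ln(1 − rB₀/P)/ln(1+r) = −ln(0.77165)/ln(1.01108) ≈ 23.519, so the balance reaches zero during payment 24.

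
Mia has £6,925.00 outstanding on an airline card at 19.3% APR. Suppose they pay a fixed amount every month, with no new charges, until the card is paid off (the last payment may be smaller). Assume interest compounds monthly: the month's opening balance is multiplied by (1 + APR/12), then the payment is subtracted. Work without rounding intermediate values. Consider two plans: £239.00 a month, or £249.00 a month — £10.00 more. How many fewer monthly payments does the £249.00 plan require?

2 fewer payments

Monthly rate r = 19.3%/12 = 1.60833% = 0.0160833.
At £239.00/mo: n = ⌈−ln(1 − rB₀/P)/ln(1+r)⌉ = 40 payments (last £77.17); total interest = total paid − £6,925.00 = £2,473.17.
At £249.00/mo: 38 payments (last £40.64); total interest £2,328.64.
Payments saved = 40 − 38 = 2.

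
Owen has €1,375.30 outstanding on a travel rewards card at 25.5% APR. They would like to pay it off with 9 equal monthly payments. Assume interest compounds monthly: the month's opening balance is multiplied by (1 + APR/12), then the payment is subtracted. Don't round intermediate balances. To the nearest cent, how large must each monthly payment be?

€169.50

Monthly rate r = 25.5%/12 = 2.125% = 0.02125.
Level-payment amortization: P = B₀·r / (1 − (1+r)^(−n)) = 1375.30·0.02125 / (1 − 1.02125^(−9)).
Denominator 1 − (1+r)^(−9) = 0.172417356.
P = 29.2251 / 0.172417356 ≈ 169.50.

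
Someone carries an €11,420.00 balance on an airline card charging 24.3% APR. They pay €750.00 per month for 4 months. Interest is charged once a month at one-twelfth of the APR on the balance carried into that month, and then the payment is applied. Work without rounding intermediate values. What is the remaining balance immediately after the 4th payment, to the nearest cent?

€9,281.14

Monthly rate r = 24.3%/12 = 2.025% = 0.02025.
Each month: B ← B·(1+r) − €750.00.
Month 1: interest €231.25; balance after payment €10,901.25.
Month 2: interest €220.75; balance after payment €10,372.01.
Month 3: interest €210.03; balance after payment €9,832.04.
Month 4: interest €199.10; balance after payment €9,281.14.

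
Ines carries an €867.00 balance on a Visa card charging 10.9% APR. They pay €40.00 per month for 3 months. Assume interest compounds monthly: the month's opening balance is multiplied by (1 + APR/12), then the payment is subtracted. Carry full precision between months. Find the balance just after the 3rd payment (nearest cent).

€769.75

Monthly rate r = 10.9%/12 = 0.908333% = 0.00908333.
Each month: B ← B·(1+r) − €40.00.
Month 1: interest €7.88; balance after payment €834.88.
Month 2: interest €7.58; balance after payment €802.46.
Month 3: interest €7.29; balance after payment €769.75.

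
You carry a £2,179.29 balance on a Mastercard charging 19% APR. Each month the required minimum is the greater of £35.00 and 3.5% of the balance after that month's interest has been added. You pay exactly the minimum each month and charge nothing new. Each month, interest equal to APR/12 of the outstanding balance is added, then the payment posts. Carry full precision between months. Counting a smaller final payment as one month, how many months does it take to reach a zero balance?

Monthly rate r = 19%/12 = 1.58333% = 0.0158333.
While 3.5% of the post-interest balance exceeds £35.00, each month B ← (B·(1+r))·(1 − 0.035), i.e. B shrinks by the factor (1+r)·0.965 = 0.98028.
This holds for months 1–40. Entering month 41 the balance is £982.44; 3.5% of the post-interest balance is now below £35.00, so the flat £35.00 minimum applies from here.
From month 41 a fixed £35.00 at rate r clears £982.44 in 38 more payments. Total: 40 + 38 = 78 months.

78 months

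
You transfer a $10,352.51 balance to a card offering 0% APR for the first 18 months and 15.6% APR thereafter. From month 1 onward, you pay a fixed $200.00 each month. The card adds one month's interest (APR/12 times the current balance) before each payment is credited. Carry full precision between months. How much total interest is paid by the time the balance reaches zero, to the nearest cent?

$2,195.86

Promo months 1–18 at r₀ = 0%/12 = 0; months 19+ at r₁ = 15.6%/12 = 0.013.
After month 18 (no interest yet): B = $10,352.51 − 18·$200.00 = $6,752.51.
Then at r₁ with $200.00/mo: n₂ = −ln(1 − r₁·B/P)/ln(1+r₁) ≈ 44.74 → 45 more payments.
Total paid = 62·$200.00 + $148.37 = $12,548.37; interest = $12,548.37 − $10,352.51 = $2,195.86.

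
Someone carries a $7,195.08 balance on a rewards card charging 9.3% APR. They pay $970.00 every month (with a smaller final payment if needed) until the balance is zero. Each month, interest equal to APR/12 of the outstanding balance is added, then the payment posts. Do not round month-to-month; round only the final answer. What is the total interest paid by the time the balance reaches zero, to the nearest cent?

Monthly rate r = 9.3%/12 = 0.775% = 0.00775.
Payoff takes n = ⌈−ln(1 − rB₀/P)/ln(1+r)⌉ = ⌈7.669⌉ = 8 payments; the last is $649.68.
Total paid = 7·$970.00 + $649.68 = $7,439.68.
Total interest = total paid − principal = $7,439.68 − $7,195.08 = $244.60.

$244.60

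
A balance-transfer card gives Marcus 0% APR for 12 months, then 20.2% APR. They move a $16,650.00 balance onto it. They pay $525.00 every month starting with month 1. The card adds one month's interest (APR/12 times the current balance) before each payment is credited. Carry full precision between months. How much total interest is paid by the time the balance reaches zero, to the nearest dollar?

$2,333

Promo months 1–12 at r₀ = 0%/12 = 0; months 13+ at r₁ = 20.2%/12 = 0.0168333.
After month 12 (no interest yet): B = $16,650.00 − 12·$525.00 = $10,350.00.
Then at r₁ with $525.00/mo: n₂ = −ln(1 − r₁·B/P)/ln(1+r₁) ≈ 24.16 → 25 more payments.
Total paid = 36·$525.00 + $82.85 = $18,982.85; interest = $18,982.85 − $16,650.00 = $2,332.85.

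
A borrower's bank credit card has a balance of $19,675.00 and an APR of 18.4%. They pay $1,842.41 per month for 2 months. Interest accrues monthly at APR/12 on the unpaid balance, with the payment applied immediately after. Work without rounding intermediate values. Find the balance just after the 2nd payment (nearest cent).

$16,569.92

Monthly rate r = 18.4%/12 = 1.53333% = 0.0153333.
Each month: B ← B·(1+r) − $1,842.41.
Month 1: interest $301.68; balance after payment $18,134.27.
Month 2: interest $278.06; balance after payment $16,569.92.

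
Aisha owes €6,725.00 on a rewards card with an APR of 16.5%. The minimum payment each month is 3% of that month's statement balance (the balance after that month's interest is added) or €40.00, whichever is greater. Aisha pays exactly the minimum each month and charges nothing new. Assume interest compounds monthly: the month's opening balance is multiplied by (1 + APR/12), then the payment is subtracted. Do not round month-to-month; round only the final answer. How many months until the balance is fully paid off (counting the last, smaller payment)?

142 months

Monthly rate r = 16.5%/12 = 1.375% = 0.01375.
While 3% of the post-interest balance exceeds €40.00, each month B ← (B·(1+r))·(1 − 0.03), i.e. B shrinks by the factor (1+r)·0.97 = 0.98334.
This holds for months 1–98. Entering month 99 the balance is €1,295.83; 3% of the post-interest balance is now below €40.00, so the flat €40.00 minimum applies from here.
From month 99 a fixed €40.00 at rate r clears €1,295.83 in 44 more payments. Total: 98 + 44 = 142 months.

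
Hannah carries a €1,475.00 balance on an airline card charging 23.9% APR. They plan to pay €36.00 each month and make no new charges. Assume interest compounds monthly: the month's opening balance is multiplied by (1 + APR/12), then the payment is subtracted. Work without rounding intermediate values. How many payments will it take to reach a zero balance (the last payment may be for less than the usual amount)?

Monthly rate r = 23.9%/12 = 1.99167% = 0.0199167.
Recurrence: B ← B·(1+r) − €36.00.
Month 1: interest €29.38; balance after payment €1,468.38.
Month 2: interest €29.25; balance after payment €1,461.62.
Closed form: n = −ln(1 − rB₀/P)/ln(1+r) = −ln(0.18397)/ln(1.01992) ≈ 85.847, so the balance reaches zero during payment 86.

86 months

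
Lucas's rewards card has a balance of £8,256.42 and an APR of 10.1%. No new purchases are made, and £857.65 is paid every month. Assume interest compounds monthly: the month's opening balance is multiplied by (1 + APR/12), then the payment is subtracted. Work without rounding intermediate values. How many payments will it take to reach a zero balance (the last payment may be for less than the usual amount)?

11 months

Monthly rate r = 10.1%/12 = 0.841667% = 0.00841667.
Recurrence: B ← B·(1+r) − £857.65.
Month 1: interest £69.49; balance after payment £7,468.26.
Month 2: interest £62.86; balance after payment £6,673.47.
Closed form: n = −ln(1 − rB₀/P)/ln(1+r) = −ln(0.91897)/ln(1.00842) ≈ 10.081, so the balance reaches zero during payment 11.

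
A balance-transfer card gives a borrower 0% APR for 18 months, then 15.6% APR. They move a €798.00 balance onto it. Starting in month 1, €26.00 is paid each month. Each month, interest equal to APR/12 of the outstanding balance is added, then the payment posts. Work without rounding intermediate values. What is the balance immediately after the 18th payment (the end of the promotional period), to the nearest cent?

€330.00

Promo months 1–18 at r₀ = 0%/12 = 0; months 19+ at r₁ = 15.6%/12 = 0.013.
After month 18 (no interest yet): B = €798.00 − 18·€26.00 = €330.00.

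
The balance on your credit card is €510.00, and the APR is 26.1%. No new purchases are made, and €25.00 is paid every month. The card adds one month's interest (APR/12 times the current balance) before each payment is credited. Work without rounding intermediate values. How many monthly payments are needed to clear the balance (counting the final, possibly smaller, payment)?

28 payments

Monthly rate r = 26.1%/12 = 2.175% = 0.02175.
Recurrence: B ← B·(1+r) − €25.00.
Month 1: interest €11.09; balance after payment €496.09.
Month 2: interest €10.79; balance after payment €481.88.
Closed form: n = −ln(1 − rB₀/P)/ln(1+r) = −ln(0.5563)/ln(1.02175) ≈ 27.255, so the balance reaches zero during payment 28.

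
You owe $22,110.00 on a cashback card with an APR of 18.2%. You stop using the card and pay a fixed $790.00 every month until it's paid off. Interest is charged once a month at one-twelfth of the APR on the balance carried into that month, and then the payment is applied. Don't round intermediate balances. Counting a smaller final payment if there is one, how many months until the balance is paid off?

37 months

Monthly rate r = 18.2%/12 = 1.51667% = 0.0151667.
Recurrence: B ← B·(1+r) − $790.00.
Month 1: interest $335.33; balance after payment $21,655.33.
Month 2: interest $328.44; balance after payment $21,193.77.
Closed form: n = −ln(1 − rB₀/P)/ln(1+r) = −ln(0.57553)/ln(1.01517) ≈ 36.702, so the balance reaches zero during payment 37.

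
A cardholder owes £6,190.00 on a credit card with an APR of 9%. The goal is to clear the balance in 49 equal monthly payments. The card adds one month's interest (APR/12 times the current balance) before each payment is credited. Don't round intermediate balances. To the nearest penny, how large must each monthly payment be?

Monthly rate r = 9%/12 = 0.75% = 0.0075.
Level-payment amortization: P = B₀·r / (1 − (1+r)^(−n)) = 6190.00·0.0075 / (1 − 1.0075^(−49)).
Denominator 1 − (1+r)^(−49) = 0.306586466.
P = 46.425 / 0.306586466 ≈ 151.43.

£151.43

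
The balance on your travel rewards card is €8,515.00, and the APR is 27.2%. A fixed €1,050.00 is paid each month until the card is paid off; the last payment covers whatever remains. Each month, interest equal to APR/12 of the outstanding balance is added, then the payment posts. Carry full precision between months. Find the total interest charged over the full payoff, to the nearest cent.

Monthly rate r = 27.2%/12 = 2.26667% = 0.0226667.
Payoff takes n = ⌈−ln(1 − rB₀/P)/ln(1+r)⌉ = ⌈9.062⌉ = 10 payments; the last is €65.94.
Total paid = 9·€1,050.00 + €65.94 = €9,515.94.
Total interest = total paid − principal = €9,515.94 − €8,515.00 = €1,000.94.

€1,000.94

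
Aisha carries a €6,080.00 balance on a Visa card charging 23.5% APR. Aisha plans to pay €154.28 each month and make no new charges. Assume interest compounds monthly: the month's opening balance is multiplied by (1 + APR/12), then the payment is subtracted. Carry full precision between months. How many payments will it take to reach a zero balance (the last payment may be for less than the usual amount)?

77 payments

Monthly rate r = 23.5%/12 = 1.95833% = 0.0195833.
Recurrence: B ← B·(1+r) − €154.28.
Month 1: interest €119.07; balance after payment €6,044.79.
Month 2: interest €118.38; balance after payment €6,008.88.
Closed form: n = −ln(1 − rB₀/P)/ln(1+r) = −ln(0.22824)/ln(1.01958) ≈ 76.175, so the balance reaches zero during payment 77.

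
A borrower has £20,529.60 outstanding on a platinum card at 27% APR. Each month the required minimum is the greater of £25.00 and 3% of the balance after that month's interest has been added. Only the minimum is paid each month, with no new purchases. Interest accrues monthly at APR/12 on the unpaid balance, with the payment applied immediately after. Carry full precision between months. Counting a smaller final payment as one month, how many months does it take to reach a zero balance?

Monthly rate r = 27%/12 = 2.25% = 0.0225.
While 3% of the post-interest balance exceeds £25.00, each month B ← (B·(1+r))·(1 − 0.03), i.e. B shrinks by the factor (1+r)·0.97 = 0.99182.
This holds for months 1–394. Entering month 395 the balance is £808.71; 3% of the post-interest balance is now below £25.00, so the flat £25.00 minimum applies from here.
From month 395 a fixed £25.00 at rate r clears £808.71 in 59 more payments. Total: 394 + 59 = 453 months.

453 months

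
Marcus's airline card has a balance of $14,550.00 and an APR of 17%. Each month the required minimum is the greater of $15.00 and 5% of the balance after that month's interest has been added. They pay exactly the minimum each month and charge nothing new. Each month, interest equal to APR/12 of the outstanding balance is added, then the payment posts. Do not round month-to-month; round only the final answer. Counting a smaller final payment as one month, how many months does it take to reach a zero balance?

128 months

Monthly rate r = 17%/12 = 1.41667% = 0.0141667.
While 5% of the post-interest balance exceeds $15.00, each month B ← (B·(1+r))·(1 − 0.05), i.e. B shrinks by the factor (1+r)·0.95 = 0.96346.
This holds for months 1–105. Entering month 106 the balance is $291.96; 5% of the post-interest balance is now below $15.00, so the flat $15.00 minimum applies from here.
From month 106 a fixed $15.00 at rate r clears $291.96 in 23 more payments. Total: 105 + 23 = 128 months.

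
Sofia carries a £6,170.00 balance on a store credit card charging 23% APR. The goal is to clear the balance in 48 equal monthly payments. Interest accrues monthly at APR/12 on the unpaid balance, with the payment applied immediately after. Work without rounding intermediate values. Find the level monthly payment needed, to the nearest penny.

£197.76

Monthly rate r = 23%/12 = 1.91667% = 0.0191667.
Level-payment amortization: P = B₀·r / (1 − (1+r)^(−n)) = 6170.00·0.0191667 / (1 − 1.01917^(−48)).
Denominator 1 − (1+r)^(−48) = 0.597996465.
P = 118.258 / 0.597996465 ≈ 197.76.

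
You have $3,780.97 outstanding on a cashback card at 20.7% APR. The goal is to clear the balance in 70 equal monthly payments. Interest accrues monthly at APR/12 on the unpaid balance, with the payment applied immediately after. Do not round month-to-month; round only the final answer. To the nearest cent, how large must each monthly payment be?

$93.45

Monthly rate r = 20.7%/12 = 1.725% = 0.01725.
Level-payment amortization: P = B₀·r / (1 − (1+r)^(−n)) = 3780.97·0.01725 / (1 − 1.01725^(−70)).
Denominator 1 − (1+r)^(−70) = 0.697962336.
P = 65.2217 / 0.697962336 ≈ 93.45.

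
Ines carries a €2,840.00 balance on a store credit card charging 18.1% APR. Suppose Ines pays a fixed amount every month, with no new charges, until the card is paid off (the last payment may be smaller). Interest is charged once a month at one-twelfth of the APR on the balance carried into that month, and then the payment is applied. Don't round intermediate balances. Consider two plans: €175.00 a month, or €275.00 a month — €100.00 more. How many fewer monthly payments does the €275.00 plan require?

7 fewer payments

Monthly rate r = 18.1%/12 = 1.50833% = 0.0150833.
At €175.00/mo: n = ⌈−ln(1 − rB₀/P)/ln(1+r)⌉ = 19 payments (last €132.04); total interest = total paid − €2,840.00 = €442.04.
At €275.00/mo: 12 payments (last €85.90); total interest €270.90.
Payments saved = 19 − 12 = 7.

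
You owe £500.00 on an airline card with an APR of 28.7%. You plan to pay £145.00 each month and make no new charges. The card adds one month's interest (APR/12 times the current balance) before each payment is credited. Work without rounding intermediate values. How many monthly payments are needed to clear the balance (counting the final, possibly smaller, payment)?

Monthly rate r = 28.7%/12 = 2.39167% = 0.0239167.
Recurrence: B ← B·(1+r) − £145.00.
Month 1: interest £11.96; balance after payment £366.96.
Month 2: interest £8.78; balance after payment £230.73.
Month 3: interest £5.52; balance after payment £91.25.
Month 4: interest £2.18; balance after payment £0.00.

4 payments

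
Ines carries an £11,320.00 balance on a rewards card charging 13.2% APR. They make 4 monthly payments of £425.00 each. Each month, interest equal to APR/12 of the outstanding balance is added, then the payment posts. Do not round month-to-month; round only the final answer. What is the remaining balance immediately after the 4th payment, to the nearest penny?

£10,098.10

Monthly rate r = 13.2%/12 = 1.1% = 0.011.
Each month: B ← B·(1+r) − £425.00.
Month 1: interest £124.52; balance after payment £11,019.52.
Month 2: interest £121.21; balance after payment £10,715.73.
Month 3: interest £117.87; balance after payment £10,408.61.
Month 4: interest £114.49; balance after payment £10,098.10.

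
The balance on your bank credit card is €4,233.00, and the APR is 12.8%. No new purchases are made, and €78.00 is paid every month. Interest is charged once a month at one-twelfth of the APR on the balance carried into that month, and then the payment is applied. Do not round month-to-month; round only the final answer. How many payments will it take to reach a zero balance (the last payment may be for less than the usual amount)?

82 months

Monthly rate r = 12.8%/12 = 1.06667% = 0.0106667.
Recurrence: B ← B·(1+r) − €78.00.
Month 1: interest €45.15; balance after payment €4,200.15.
Month 2: interest €44.80; balance after payment €4,166.95.
Closed form: n = −ln(1 − rB₀/P)/ln(1+r) = −ln(0.42113)/ln(1.01067) ≈ 81.508, so the balance reaches zero during payment 82.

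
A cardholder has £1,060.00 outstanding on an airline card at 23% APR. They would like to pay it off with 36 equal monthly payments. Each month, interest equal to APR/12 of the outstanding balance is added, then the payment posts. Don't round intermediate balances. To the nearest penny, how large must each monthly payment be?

£41.03

Monthly rate r = 23%/12 = 1.91667% = 0.0191667.
Level-payment amortization: P = B₀·r / (1 − (1+r)^(−n)) = 1060.00·0.0191667 / (1 − 1.01917^(−36)).
Denominator 1 − (1+r)^(−36) = 0.495138324.
P = 20.3167 / 0.495138324 ≈ 41.03.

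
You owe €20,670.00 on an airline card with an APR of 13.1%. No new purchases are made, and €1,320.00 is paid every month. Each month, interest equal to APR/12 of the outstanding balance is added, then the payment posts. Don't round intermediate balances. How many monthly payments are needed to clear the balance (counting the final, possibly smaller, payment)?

Monthly rate r = 13.1%/12 = 1.09167% = 0.0109167.
Recurrence: B ← B·(1+r) − €1,320.00.
Month 1: interest €225.65; balance after payment €19,575.65.
Month 2: interest €213.70; balance after payment €18,469.35.
Closed form: n = −ln(1 − rB₀/P)/ln(1+r) = −ln(0.82905)/ln(1.01092) ≈ 17.266, so the balance reaches zero during payment 18.

18 months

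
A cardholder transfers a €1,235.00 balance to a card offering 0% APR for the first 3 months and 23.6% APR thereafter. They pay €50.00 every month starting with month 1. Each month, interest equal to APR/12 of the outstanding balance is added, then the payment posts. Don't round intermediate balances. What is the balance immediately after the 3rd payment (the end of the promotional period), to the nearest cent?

€1,085.00

Promo months 1–3 at r₀ = 0%/12 = 0; months 4+ at r₁ = 23.6%/12 = 0.0196667.
After month 3 (no interest yet): B = €1,235.00 − 3·€50.00 = €1,085.00.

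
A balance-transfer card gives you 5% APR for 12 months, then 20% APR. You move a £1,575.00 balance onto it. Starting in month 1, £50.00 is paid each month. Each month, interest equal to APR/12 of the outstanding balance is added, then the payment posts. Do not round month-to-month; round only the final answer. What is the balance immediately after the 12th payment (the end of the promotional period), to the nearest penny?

£1,041.64

Promo months 1–12 at r₀ = 5%/12 = 0.00416667; months 13+ at r₁ = 20%/12 = 0.0166667.
After month 12: iterate B ← B·(1+r₀) − £50.00 for 12 months → £1,041.64.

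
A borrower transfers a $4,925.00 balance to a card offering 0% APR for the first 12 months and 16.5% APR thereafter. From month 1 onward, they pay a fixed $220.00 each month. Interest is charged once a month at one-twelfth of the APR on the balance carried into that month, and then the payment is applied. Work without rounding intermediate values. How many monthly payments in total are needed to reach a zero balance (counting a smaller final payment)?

Promo months 1–12 at r₀ = 0%/12 = 0; months 13+ at r₁ = 16.5%/12 = 0.01375.
After month 12 (no interest yet): B = $4,925.00 − 12·$220.00 = $2,285.00.
Then at r₁ with $220.00/mo: n₂ = −ln(1 − r₁·B/P)/ln(1+r₁) ≈ 11.28 → 12 more payments.

24 payments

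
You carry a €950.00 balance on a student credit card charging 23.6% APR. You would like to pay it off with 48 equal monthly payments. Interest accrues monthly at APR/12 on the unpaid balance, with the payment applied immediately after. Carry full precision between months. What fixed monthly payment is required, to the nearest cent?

Monthly rate r = 23.6%/12 = 1.96667% = 0.0196667.
Level-payment amortization: P = B₀·r / (1 − (1+r)^(−n)) = 950.00·0.0196667 / (1 − 1.01967^(−48)).
Denominator 1 − (1+r)^(−48) = 0.607350245.
P = 18.6833 / 0.607350245 ≈ 30.76.

€30.76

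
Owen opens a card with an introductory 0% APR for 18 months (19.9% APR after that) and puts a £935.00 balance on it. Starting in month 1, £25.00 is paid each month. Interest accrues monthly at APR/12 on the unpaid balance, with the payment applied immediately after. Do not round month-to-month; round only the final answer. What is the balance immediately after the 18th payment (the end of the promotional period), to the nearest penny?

Promo months 1–18 at r₀ = 0%/12 = 0; months 19+ at r₁ = 19.9%/12 = 0.0165833.
After month 18 (no interest yet): B = £935.00 − 18·£25.00 = £485.00.

£485.00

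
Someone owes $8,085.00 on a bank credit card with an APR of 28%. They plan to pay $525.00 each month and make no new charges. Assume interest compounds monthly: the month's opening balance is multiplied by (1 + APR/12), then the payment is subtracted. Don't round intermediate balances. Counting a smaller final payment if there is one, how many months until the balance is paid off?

Monthly rate r = 28%/12 = 2.33333% = 0.0233333.
Recurrence: B ← B·(1+r) − $525.00.
Month 1: interest $188.65; balance after payment $7,748.65.
Month 2: interest $180.80; balance after payment $7,404.45.
Closed form: n = −ln(1 − rB₀/P)/ln(1+r) = −ln(0.64067)/ln(1.02333) ≈ 19.304, so the balance reaches zero during payment 20.

20 months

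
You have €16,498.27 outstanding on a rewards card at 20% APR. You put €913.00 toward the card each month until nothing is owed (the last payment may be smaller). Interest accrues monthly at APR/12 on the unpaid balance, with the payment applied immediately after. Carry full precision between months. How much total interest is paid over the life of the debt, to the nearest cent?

Monthly rate r = 20%/12 = 1.66667% = 0.0166667.
Payoff takes n = ⌈−ln(1 − rB₀/P)/ln(1+r)⌉ = ⌈21.680⌉ = 22 payments; the last is €622.32.
Total paid = 21·€913.00 + €622.32 = €19,795.32.
Total interest = total paid − principal = €19,795.32 − €16,498.27 = €3,297.05.

€3,297.05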